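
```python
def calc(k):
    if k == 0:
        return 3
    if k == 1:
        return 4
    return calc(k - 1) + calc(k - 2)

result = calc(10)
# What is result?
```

Build up from base cases: calc(0)=3, calc(1)=4, calc(2)=7, calc(3)=11, calc(4)=18, calc(5)=29, calc(6)=47, ..., calc(10)=322

Answer: 322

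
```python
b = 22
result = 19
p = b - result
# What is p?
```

Trace:
`b = 22` → b = 22
`result = 19` → result = 19
`p = b - result` → p = 3
So p = 3

Answer: 3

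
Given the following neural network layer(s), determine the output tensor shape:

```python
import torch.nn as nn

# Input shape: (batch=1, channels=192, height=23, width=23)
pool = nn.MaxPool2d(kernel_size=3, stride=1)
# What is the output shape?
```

Input: (1, 192, 23, 23) -> Output: (1, 192, 21, 21)

Answer: (1, 192, 21, 21)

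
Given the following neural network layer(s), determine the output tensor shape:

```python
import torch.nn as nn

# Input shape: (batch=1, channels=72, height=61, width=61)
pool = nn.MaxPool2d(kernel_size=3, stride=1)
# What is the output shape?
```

Input: (1, 72, 61, 61) -> Output: (1, 72, 59, 59)

Answer: (1, 72, 59, 59)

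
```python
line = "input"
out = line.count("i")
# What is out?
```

Trace:
`line = "input"` → line = 'input'
`out = line.count("i")` → out = 1
So out = 1

Answer: 1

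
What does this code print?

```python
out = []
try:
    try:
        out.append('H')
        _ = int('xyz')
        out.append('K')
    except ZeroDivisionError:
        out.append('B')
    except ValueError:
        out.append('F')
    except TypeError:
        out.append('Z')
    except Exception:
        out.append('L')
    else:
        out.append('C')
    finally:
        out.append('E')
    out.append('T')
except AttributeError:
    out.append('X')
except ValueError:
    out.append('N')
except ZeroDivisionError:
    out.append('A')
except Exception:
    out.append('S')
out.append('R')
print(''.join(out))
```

Execution trace: 'H' (inner try body) → 'F' (inner except ValueError) → 'E' (inner finally) → 'T' (try body, no exception) → 'R' (after the try/except). Output: HFETR

Answer: HFETR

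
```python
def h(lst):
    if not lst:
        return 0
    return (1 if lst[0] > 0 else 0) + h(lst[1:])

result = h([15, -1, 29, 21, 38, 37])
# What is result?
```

Count of positive elements in [15, -1, 29, 21, 38, 37] = 5

Answer: 5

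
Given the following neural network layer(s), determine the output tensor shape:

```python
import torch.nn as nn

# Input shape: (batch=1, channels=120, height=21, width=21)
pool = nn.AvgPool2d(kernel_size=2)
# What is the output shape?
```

Input: (1, 120, 21, 21) -> Output: (1, 120, 10, 10)

Answer: (1, 120, 10, 10)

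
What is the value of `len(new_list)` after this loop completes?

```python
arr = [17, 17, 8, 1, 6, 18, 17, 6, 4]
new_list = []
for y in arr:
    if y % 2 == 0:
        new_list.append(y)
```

Count even numbers in [17, 17, 8, 1, 6, 18, 17, 6, 4]
`new_list` takes the values: [] → [8] → [8, 6] → [8, 6, 18] → [8, 6, 18, 6] → [8, 6, 18, 6, 4]
So `len(new_list)` = 5

Answer: 5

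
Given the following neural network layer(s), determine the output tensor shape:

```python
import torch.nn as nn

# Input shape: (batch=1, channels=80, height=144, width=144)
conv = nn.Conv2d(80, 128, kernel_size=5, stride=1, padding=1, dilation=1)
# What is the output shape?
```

Input: (1, 80, 144, 144) -> Output: (1, 128, 142, 142)

Answer: (1, 128, 142, 142)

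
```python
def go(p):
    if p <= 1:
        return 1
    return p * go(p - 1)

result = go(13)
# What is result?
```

go(13) = 13 * 12 * 11 * 10 * 9 * 8 * 7 * 6 * 5 * 4 * 3 * 2 * 1 = 6227020800

Answer: 6227020800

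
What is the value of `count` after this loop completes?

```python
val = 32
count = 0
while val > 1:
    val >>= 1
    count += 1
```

Count right shifts until 1
`count` takes the values: 0 → 1 → 2 → 3 → 4 → 5

Answer: 5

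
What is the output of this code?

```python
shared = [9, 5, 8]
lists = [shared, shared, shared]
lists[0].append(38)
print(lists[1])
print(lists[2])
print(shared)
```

Key concept: list of same reference.
Step by step:
`shared = [9, 5, 8]` → shared = [9, 5, 8]
`lists = [shared, shared, shared]` → lists = [[9, 5, 8], [9, 5, 8], [9, 5, 8]]
`lists[0].append(38)` → shared = [9, 5, 8, 38]; lists = [[9, 5, 8, 38], [9, 5, 8, 38], [9, 5, 8, 38]]
`print(lists[1])` → prints [9, 5, 8, 38]
`print(lists[2])` → prints [9, 5, 8, 38]
`print(shared)` → prints [9, 5, 8, 38]

Answer:
[9, 5, 8, 38]
[9, 5, 8, 38]
[9, 5, 8, 38]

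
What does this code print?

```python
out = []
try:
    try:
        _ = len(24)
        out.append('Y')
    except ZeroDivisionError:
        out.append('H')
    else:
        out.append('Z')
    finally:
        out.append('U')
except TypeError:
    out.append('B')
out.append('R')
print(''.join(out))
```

Execution trace: 'U' (finally) → 'B' (outer except TypeError) → 'R' (after the try/except). Output: UBR

Answer: UBR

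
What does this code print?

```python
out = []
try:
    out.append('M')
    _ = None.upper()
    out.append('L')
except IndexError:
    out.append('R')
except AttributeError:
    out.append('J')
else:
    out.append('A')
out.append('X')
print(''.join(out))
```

Execution trace: 'M' (try body) → 'J' (except AttributeError) → 'X' (after the try/except). Output: MJX

Answer: MJX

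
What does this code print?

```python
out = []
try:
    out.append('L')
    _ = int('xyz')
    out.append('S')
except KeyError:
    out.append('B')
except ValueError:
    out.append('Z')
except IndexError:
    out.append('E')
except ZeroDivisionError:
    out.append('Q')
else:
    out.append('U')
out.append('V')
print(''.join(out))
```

Execution trace: 'L' (try body) → 'Z' (except ValueError) → 'V' (after the try/except). Output: LZV

Answer: LZV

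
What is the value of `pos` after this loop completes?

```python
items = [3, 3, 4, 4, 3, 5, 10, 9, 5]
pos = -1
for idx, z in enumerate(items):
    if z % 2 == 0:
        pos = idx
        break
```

First even number index in [3, 3, 4, 4, 3, 5, 10, 9, 5]
`pos` takes the values: -1 → 2

Answer: 2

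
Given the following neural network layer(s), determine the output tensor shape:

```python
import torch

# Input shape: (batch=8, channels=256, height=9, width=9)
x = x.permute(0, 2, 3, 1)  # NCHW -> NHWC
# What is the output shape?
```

Input: (8, 256, 9, 9) -> Output: (8, 9, 9, 256)

Answer: (8, 9, 9, 256)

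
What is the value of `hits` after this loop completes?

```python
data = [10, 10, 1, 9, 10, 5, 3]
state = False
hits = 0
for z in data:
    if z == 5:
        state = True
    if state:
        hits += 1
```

Count elements after first 5 in [10, 10, 1, 9, 10, 5, 3]
`hits` takes the values: 0 → 1 → 2

Answer: 2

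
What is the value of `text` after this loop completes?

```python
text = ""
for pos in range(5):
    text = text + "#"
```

Repeat '#' 5 times
`text` takes the values: "" → "#" → "##" → "###" → "####" → "#####"

Answer: "#####"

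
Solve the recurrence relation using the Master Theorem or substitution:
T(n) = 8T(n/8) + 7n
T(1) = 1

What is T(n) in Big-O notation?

By Master Theorem: a=8, b=8, f(n)=7n. Since log_8(8) = 1 and f(n) = Θ(n^1), Case 2 applies. T(n) = O(n log n).

Answer: O(n log n)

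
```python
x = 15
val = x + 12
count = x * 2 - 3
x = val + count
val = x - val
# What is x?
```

Trace:
`x = 15` → x = 15
`val = x + 12` → val = 27
`count = x * 2 - 3` → count = 27
`x = val + count` → x = 54
`val = x - val` → val = 27
So x = 54

Answer: 54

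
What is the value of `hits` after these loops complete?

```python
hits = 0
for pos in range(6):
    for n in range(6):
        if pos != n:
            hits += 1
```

6² - 6 (exclude diagonal)
`hits` takes the values: 0 → 1 → 2 → 3 → 4 → 5 → 6 → 7 → 8 → 9 → 10 → 11 → 12 → 13 → 14 → 15 → 16 → 17 → 18 → 19 → 20 → 21 → 22 → 23 → 24 → 25 → 26 → 27 → 28 → 29 → 30

Answer: 30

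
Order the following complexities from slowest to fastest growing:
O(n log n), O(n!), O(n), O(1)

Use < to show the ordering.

Ordered by growth rate: O(1) < O(n) < O(n log n) < O(n!)

Answer: O(1) < O(n) < O(n log n) < O(n!)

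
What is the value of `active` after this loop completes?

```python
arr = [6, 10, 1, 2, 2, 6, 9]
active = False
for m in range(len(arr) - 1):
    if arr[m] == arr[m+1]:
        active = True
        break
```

Check consecutive duplicates in [6, 10, 1, 2, 2, 6, 9]
`active` takes the values: False → True

Answer: True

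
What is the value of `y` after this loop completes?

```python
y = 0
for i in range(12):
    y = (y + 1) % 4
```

Increment mod 4, 12 times = 0
`y` takes the values: 0 → 1 → 2 → 3 → 0 → 1 → 2 → 3 → 0 → 1 → 2 → 3 → 0

Answer: 0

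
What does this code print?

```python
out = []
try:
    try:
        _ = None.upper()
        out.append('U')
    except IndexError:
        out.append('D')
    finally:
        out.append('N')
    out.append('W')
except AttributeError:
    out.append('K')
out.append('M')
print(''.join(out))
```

Execution trace: 'N' (inner finally) → 'K' (except AttributeError) → 'M' (after the try/except). Output: NKM

Answer: NKM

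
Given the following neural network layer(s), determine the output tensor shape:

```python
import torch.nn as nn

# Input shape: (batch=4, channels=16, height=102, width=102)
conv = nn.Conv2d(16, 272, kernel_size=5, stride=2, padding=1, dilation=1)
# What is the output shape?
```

Input: (4, 16, 102, 102) -> Output: (4, 272, 50, 50)

Answer: (4, 272, 50, 50)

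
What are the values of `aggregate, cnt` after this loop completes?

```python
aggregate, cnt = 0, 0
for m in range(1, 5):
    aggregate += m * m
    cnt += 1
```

Sum of squares and count
`aggregate, cnt` takes the values: (0, 0) → (1, 0) → (1, 1) → (5, 1) → (5, 2) → (14, 2) → (14, 3) → (30, 3) → (30, 4)

Answer: 30, 4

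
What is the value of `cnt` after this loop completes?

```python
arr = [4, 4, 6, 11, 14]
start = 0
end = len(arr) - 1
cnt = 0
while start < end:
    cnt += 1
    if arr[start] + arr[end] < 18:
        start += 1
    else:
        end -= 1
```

Steps to find pair summing to 18
`cnt` takes the values: 0 → 1 → 2 → 3 → 4

Answer: 4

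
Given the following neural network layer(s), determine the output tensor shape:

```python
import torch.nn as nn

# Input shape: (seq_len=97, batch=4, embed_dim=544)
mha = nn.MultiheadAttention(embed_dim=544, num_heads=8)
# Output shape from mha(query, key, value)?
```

Input: (97, 4, 544) -> Output: (97, 4, 544)

Answer: (97, 4, 544)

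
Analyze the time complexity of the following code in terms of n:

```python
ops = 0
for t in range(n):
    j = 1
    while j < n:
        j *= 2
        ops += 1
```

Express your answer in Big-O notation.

Each loop level contributes: n × log n. Multiplying the contributions gives O(n log n).

Answer: O(n log n)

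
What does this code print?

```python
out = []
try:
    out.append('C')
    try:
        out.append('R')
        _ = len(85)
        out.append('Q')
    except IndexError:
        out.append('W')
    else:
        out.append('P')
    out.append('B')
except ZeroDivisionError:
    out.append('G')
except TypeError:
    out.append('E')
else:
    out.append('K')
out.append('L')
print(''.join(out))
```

Execution trace: 'C' (try body) → 'R' (inner try body) → 'E' (except TypeError) → 'L' (after the try/except). Output: CREL

Answer: CREL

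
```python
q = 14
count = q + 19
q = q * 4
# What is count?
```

Trace:
`q = 14` → q = 14
`count = q + 19` → count = 33
`q = q * 4` → q = 56
So count = 33

Answer: 33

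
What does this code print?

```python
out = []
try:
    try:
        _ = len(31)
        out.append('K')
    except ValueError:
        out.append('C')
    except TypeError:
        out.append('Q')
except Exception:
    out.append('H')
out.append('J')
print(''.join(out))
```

Execution trace: 'Q' (inner except TypeError) → 'J' (after the try/except). Output: QJ

Answer: QJ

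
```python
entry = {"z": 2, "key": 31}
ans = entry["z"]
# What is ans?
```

Trace:
`entry = {"z": 2, "key": 31}` → entry = {'z': 2, 'key': 31}
`ans = entry["z"]` → ans = 2
So ans = 2

Answer: 2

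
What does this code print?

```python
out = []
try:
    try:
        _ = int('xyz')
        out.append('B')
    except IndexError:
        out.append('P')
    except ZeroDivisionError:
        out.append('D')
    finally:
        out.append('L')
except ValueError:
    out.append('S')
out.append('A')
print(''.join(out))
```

Execution trace: 'L' (inner finally) → 'S' (outer except ValueError) → 'A' (after the try/except). Output: LSA

Answer: LSA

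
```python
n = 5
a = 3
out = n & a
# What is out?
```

Trace:
`n = 5` → n = 5
`a = 3` → a = 3
`out = n & a` → out = 1
So out = 1

Answer: 1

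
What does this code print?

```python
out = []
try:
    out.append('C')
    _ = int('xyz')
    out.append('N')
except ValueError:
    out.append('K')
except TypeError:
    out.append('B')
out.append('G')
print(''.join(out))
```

Execution trace: 'C' (try body) → 'K' (except ValueError) → 'G' (after the try/except). Output: CKG

Answer: CKG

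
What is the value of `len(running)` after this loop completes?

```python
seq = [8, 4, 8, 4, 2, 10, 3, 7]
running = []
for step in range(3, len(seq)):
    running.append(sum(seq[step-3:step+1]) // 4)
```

Number of 4-element averages
`running` takes the values: [] → [6] → [6, 4] → [6, 4, 6] → [6, 4, 6, 4] → [6, 4, 6, 4, 5]
So `len(running)` = 5

Answer: 5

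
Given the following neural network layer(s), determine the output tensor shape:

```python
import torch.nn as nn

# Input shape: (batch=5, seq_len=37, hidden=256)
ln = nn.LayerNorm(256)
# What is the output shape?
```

Input: (5, 37, 256) -> Output: (5, 37, 256)

Answer: (5, 37, 256)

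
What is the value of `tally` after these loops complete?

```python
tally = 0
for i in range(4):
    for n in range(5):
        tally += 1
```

4 * 5 = 20
`tally` takes the values: 0 → 1 → 2 → 3 → 4 → 5 → 6 → 7 → 8 → 9 → 10 → 11 → 12 → 13 → 14 → 15 → 16 → 17 → 18 → 19 → 20

Answer: 20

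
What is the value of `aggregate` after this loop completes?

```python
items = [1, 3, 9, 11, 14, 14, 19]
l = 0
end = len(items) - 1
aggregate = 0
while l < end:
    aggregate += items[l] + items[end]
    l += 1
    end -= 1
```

Sum of pairs from ends
`aggregate` takes the values: 0 → 20 → 37 → 60

Answer: 60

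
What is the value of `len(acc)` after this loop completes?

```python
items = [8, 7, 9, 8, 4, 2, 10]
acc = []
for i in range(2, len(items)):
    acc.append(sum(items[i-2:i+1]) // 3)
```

Number of 3-element averages
`acc` takes the values: [] → [8] → [8, 8] → [8, 8, 7] → [8, 8, 7, 4] → [8, 8, 7, 4, 5]
So `len(acc)` = 5

Answer: 5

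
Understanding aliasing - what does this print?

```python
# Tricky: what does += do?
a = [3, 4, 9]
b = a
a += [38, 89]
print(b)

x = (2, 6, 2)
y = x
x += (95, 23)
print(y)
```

Key concept: += behavior differs for mutable vs immutable.
Step by step:
`a = [3, 4, 9]` → a = [3, 4, 9]
`b = a` → b = [3, 4, 9] (same object as a)
`a += [38, 89]` → a = [3, 4, 9, 38, 89] (same object as b); b = [3, 4, 9, 38, 89] (same object as a)
`print(b)` → prints [3, 4, 9, 38, 89]
`x = (2, 6, 2)` → x = (2, 6, 2)
`y = x` → y = (2, 6, 2)
`x += (95, 23)` → x = (2, 6, 2, 95, 23)
`print(y)` → prints (2, 6, 2)

Answer:
[3, 4, 9, 38, 89]
(2, 6, 2)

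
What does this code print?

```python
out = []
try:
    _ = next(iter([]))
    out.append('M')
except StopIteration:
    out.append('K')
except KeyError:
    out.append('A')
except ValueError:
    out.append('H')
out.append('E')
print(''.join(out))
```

Execution trace: 'K' (except StopIteration) → 'E' (after the try/except). Output: KE

Answer: KE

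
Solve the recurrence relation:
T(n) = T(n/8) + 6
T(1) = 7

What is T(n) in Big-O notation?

Each step divides n by 8 and adds 6. After log_8(n) steps we reach T(1)=7. So T(n) = 6·log_8(n) + 7 = O(log n).

Answer: O(log n)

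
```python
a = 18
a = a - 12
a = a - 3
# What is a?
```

Trace:
`a = 18` → a = 18
`a = a - 12` → a = 6
`a = a - 3` → a = 3
So a = 3

Answer: 3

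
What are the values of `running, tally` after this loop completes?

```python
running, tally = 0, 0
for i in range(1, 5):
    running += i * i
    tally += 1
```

Sum of squares and count
`running, tally` takes the values: (0, 0) → (1, 0) → (1, 1) → (5, 1) → (5, 2) → (14, 2) → (14, 3) → (30, 3) → (30, 4)

Answer: 30, 4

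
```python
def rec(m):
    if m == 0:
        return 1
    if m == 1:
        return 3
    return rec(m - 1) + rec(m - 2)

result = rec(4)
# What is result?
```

Build up from base cases: rec(0)=1, rec(1)=3, rec(2)=4, rec(3)=7, rec(4)=11

Answer: 11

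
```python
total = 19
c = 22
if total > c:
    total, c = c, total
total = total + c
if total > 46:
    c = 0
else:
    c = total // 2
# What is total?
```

Trace:
`total = 19` → total = 19
`c = 22` → c = 22
`if total > c: ...` → total > c is False → no variable changes
`total = total + c` → total = 41
`if total > 46: ...` → total > 46 is False, take else branch → c = 20
So total = 41

Answer: 41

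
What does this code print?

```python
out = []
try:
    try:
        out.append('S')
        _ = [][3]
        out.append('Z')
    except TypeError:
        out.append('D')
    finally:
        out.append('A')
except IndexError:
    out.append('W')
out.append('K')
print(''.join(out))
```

Execution trace: 'S' (try body) → 'A' (finally) → 'W' (outer except IndexError) → 'K' (after the try/except). Output: SAWK

Answer: SAWK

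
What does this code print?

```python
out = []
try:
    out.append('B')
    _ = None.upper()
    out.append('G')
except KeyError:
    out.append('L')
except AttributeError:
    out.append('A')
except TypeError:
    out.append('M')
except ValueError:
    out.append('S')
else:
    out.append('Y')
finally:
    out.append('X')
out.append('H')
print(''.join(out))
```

Execution trace: 'B' (try body) → 'A' (except AttributeError) → 'X' (finally) → 'H' (after the try/except). Output: BAXH

Answer: BAXH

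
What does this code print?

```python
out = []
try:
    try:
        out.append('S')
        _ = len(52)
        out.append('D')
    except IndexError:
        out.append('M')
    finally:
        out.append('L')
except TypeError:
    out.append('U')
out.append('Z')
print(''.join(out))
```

Execution trace: 'S' (try body) → 'L' (finally) → 'U' (outer except TypeError) → 'Z' (after the try/except). Output: SLUZ

Answer: SLUZ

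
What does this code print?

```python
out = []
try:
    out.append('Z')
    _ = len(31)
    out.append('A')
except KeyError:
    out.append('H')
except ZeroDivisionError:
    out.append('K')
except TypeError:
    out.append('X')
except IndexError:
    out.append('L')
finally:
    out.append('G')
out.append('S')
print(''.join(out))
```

Execution trace: 'Z' (try body) → 'X' (except TypeError) → 'G' (finally) → 'S' (after the try/except). Output: ZXGS

Answer: ZXGS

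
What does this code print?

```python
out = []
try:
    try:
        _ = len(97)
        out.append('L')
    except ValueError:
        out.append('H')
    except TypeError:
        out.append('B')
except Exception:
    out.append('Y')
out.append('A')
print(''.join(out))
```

Execution trace: 'B' (inner except TypeError) → 'A' (after the try/except). Output: BA

Answer: BA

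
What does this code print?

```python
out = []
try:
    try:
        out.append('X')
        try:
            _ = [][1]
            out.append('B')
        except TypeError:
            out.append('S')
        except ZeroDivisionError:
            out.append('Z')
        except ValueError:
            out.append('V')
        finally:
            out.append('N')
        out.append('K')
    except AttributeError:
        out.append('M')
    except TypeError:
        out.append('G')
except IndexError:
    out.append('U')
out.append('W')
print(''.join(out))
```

Execution trace: 'X' (try body) → 'N' (inner finally) → 'U' (outer except IndexError) → 'W' (after the try/except). Output: XNUW

Answer: XNUW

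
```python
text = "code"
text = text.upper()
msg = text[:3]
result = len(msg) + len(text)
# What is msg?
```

Trace:
`text = "code"` → text = 'code'
`text = text.upper()` → text = 'CODE'
`msg = text[:3]` → msg = 'COD'
`result = len(msg) + len(text)` → result = 7
So msg = 'COD'

Answer: 'COD'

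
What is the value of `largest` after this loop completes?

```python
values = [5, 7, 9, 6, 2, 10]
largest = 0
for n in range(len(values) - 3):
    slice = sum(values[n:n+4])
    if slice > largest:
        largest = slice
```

Max sum of 4-element window in [5, 7, 9, 6, 2, 10]
`largest` takes the values: 0 → 27

Answer: 27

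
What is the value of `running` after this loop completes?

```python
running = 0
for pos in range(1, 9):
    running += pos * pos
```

Sum of squares 1² to 8² = 204
`running` takes the values: 0 → 1 → 5 → 14 → 30 → 55 → 91 → 140 → 204

Answer: 204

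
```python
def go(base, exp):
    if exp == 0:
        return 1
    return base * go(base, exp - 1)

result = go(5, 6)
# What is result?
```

go(5, 6) = 5 * 5 * 5 * 5 * 5 * 5 = 15625

Answer: 15625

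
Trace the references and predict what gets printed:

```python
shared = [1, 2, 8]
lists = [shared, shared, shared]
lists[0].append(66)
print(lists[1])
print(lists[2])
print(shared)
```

Key concept: list of same reference.
Step by step:
`shared = [1, 2, 8]` → shared = [1, 2, 8]
`lists = [shared, shared, shared]` → lists = [[1, 2, 8], [1, 2, 8], [1, 2, 8]]
`lists[0].append(66)` → shared = [1, 2, 8, 66]; lists = [[1, 2, 8, 66], [1, 2, 8, 66], [1, 2, 8, 66]]
`print(lists[1])` → prints [1, 2, 8, 66]
`print(lists[2])` → prints [1, 2, 8, 66]
`print(shared)` → prints [1, 2, 8, 66]

Answer:
[1, 2, 8, 66]
[1, 2, 8, 66]
[1, 2, 8, 66]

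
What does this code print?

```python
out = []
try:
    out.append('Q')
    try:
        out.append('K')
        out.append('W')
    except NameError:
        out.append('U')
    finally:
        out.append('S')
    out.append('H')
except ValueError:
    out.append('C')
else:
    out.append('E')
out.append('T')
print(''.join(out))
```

Execution trace: 'Q' (try body) → 'K' (inner try body) → 'W' (inner try body, no exception) → 'S' (inner finally) → 'H' (try body, no exception) → 'E' (else) → 'T' (after the try/except). Output: QKWSHET

Answer: QKWSHET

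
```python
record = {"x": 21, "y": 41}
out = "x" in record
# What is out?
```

Trace:
`record = {"x": 21, "y": 41}` → record = {'x': 21, 'y': 41}
`out = "x" in record` → out = True
So out = True

Answer: True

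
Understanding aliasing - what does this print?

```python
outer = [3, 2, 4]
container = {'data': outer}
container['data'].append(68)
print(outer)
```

Key concept: dict holds reference to list.
Step by step:
`outer = [3, 2, 4]` → outer = [3, 2, 4]
`container = {'data': outer}` → container = {'data': [3, 2, 4]}
`container['data'].append(68)` → outer = [3, 2, 4, 68]; container = {'data': [3, 2, 4, 68]}
`print(outer)` → prints [3, 2, 4, 68]

Answer: [3, 2, 4, 68]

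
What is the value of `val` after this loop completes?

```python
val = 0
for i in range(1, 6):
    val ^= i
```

XOR of 1 to 5
`val` takes the values: 0 → 1 → 3 → 0 → 4 → 1

Answer: 1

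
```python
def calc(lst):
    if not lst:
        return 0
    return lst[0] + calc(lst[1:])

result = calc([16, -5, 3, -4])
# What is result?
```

16 + (-5) + 3 + (-4) + 0 = 10

Answer: 10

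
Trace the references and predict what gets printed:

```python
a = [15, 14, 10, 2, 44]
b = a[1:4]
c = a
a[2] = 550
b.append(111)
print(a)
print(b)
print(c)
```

Key concept: slice vs alias.
Step by step:
`a = [15, 14, 10, 2, 44]` → a = [15, 14, 10, 2, 44]
`b = a[1:4]` → b = [14, 10, 2]
`c = a` → c = [15, 14, 10, 2, 44] (same object as a)
`a[2] = 550` → a = [15, 14, 550, 2, 44] (same object as c); c = [15, 14, 550, 2, 44] (same object as a)
`b.append(111)` → b = [14, 10, 2, 111]
`print(a)` → prints [15, 14, 550, 2, 44]
`print(b)` → prints [14, 10, 2, 111]
`print(c)` → prints [15, 14, 550, 2, 44]

Answer:
[15, 14, 550, 2, 44]
[14, 10, 2, 111]
[15, 14, 550, 2, 44]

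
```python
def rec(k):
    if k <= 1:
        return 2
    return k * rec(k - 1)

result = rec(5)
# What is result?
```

rec(5) = 5 * 4 * 3 * 2 * 2 = 240

Answer: 240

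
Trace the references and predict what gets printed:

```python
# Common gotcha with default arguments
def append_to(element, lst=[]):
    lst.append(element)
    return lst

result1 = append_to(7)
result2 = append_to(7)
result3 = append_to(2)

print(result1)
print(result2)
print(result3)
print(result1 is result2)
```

Key concept: mutable default argument gotcha.
Step by step:
`result1 = append_to(7)` → result1 = [7]
`result2 = append_to(7)` → result1 = [7, 7] (same object as result2); result2 = [7, 7] (same object as result1)
`result3 = append_to(2)` → result1 = [7, 7, 2] (same object as result2, result3); result2 = [7, 7, 2] (same object as result1, result3); result3 = [7, 7, 2] (same object as result1, result2)
`print(result1)` → prints [7, 7, 2]
`print(result2)` → prints [7, 7, 2]
`print(result3)` → prints [7, 7, 2]
`print(result1 is result2)` → prints True

Answer:
[7, 7, 2]
[7, 7, 2]
[7, 7, 2]
True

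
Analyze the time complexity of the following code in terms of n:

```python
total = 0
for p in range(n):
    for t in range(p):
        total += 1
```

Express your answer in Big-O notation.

Each loop level contributes: n × n. Multiplying the contributions gives O(n^2).

Answer: O(n^2)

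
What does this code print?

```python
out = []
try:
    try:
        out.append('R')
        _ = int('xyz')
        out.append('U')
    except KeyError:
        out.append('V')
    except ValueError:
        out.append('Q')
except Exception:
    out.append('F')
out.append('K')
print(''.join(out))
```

Execution trace: 'R' (inner try body) → 'Q' (inner except ValueError) → 'K' (after the try/except). Output: RQK

Answer: RQK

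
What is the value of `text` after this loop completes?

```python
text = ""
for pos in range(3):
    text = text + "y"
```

Repeat 'y' 3 times
`text` takes the values: "" → "y" → "yy" → "yyy"

Answer: "yyy"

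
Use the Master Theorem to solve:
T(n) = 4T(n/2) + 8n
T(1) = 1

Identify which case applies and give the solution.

a=4, b=2, f(n)=8n. log_2(4) = 2. Since c=1 < 2, Case 1 applies: T(n) = Θ(n^log_b(a)) = O(n^2).

Answer: O(n^2) - Case 1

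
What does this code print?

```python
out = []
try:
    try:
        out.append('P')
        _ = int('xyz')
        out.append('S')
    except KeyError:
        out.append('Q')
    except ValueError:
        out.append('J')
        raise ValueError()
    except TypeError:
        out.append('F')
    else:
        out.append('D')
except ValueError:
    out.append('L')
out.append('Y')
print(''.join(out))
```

Execution trace: 'P' (try body) → 'J' (except ValueError) → 'L' (outer except ValueError) → 'Y' (after the try/except). Output: PJLY

Answer: PJLY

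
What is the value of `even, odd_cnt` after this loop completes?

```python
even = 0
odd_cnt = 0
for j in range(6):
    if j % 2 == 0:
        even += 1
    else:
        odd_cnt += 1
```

Count evens and odds in range(6)
`even, odd_cnt` takes the values: (0, 0) → (1, 0) → (1, 1) → (2, 1) → (2, 2) → (3, 2) → (3, 3)

Answer: 3, 3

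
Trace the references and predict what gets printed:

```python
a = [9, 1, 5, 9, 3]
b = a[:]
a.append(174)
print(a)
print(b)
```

Key concept: slice [:] creates copy.
Step by step:
`a = [9, 1, 5, 9, 3]` → a = [9, 1, 5, 9, 3]
`b = a[:]` → b = [9, 1, 5, 9, 3]
`a.append(174)` → a = [9, 1, 5, 9, 3, 174]
`print(a)` → prints [9, 1, 5, 9, 3, 174]
`print(b)` → prints [9, 1, 5, 9, 3]

Answer:
[9, 1, 5, 9, 3, 174]
[9, 1, 5, 9, 3]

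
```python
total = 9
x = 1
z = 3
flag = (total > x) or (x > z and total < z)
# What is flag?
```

Trace:
`total = 9` → total = 9
`x = 1` → x = 1
`z = 3` → z = 3
`flag = (total > x) or (x > z and total < z)` → flag = True
So flag = True

Answer: True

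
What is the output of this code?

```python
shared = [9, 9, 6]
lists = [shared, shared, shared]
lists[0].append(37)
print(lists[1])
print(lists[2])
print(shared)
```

Key concept: list of same reference.
Step by step:
`shared = [9, 9, 6]` → shared = [9, 9, 6]
`lists = [shared, shared, shared]` → lists = [[9, 9, 6], [9, 9, 6], [9, 9, 6]]
`lists[0].append(37)` → shared = [9, 9, 6, 37]; lists = [[9, 9, 6, 37], [9, 9, 6, 37], [9, 9, 6, 37]]
`print(lists[1])` → prints [9, 9, 6, 37]
`print(lists[2])` → prints [9, 9, 6, 37]
`print(shared)` → prints [9, 9, 6, 37]

Answer:
[9, 9, 6, 37]
[9, 9, 6, 37]
[9, 9, 6, 37]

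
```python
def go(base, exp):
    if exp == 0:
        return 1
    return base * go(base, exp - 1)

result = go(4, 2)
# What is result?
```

go(4, 2) = 4 * 4 = 16

Answer: 16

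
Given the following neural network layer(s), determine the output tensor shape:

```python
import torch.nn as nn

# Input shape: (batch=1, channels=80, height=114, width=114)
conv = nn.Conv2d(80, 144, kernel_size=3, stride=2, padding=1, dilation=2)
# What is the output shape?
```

Input: (1, 80, 114, 114) -> Output: (1, 144, 56, 56)

Answer: (1, 144, 56, 56)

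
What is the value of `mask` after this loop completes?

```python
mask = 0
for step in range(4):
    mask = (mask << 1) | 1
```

Build 4 consecutive 1-bits: 0b1111
`mask` takes the values: 0 → 1 → 3 → 7 → 15

Answer: 15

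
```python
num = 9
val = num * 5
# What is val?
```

Trace:
`num = 9` → num = 9
`val = num * 5` → val = 45
So val = 45

Answer: 45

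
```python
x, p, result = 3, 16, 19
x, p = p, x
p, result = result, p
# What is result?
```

Trace:
`x, p, result = 3, 16, 19` → x = 3; p = 16; result = 19
`x, p = p, x` → x = 16; p = 3
`p, result = result, p` → p = 19; result = 3
So result = 3

Answer: 3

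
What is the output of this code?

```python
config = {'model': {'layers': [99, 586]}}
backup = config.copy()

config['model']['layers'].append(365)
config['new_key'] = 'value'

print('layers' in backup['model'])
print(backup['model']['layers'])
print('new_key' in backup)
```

Key concept: shallow copy gotcha with nested dict.
Step by step:
`config = {'model': {'layers': [99, 586]}}` → config = {'model': {'layers': [99, 586]}}
`backup = config.copy()` → backup = {'model': {'layers': [99, 586]}}
`config['model']['layers'].append(365)` → config = {'model': {'layers': [99, 586, 365]}}; backup = {'model': {'layers': [99, 586, 365]}}
`config['new_key'] = 'value'` → config = {'model': {'layers': [99, 586, 365]}, 'new_key': 'value'}
`print('layers' in backup['model'])` → prints True
`print(backup['model']['layers'])` → prints [99, 586, 365]
`print('new_key' in backup)` → prints False

Answer:
True
[99, 586, 365]
False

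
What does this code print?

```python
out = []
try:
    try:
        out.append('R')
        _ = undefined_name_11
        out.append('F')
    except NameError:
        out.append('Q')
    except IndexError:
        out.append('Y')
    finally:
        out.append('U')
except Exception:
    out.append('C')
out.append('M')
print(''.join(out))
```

Execution trace: 'R' (inner try body) → 'Q' (inner except NameError) → 'U' (inner finally) → 'M' (after the try/except). Output: RQUM

Answer: RQUM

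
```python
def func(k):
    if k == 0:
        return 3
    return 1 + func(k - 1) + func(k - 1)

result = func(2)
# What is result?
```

func(k) = 1 + 2·func(k-1), func(0)=3. Closed form: (3+1)·2^2 - 1 = 15.

Answer: 15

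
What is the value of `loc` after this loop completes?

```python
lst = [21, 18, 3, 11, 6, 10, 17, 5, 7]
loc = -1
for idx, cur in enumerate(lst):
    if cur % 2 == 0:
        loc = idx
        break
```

First even number index in [21, 18, 3, 11, 6, 10, 17, 5, 7]
`loc` takes the values: -1 → 1

Answer: 1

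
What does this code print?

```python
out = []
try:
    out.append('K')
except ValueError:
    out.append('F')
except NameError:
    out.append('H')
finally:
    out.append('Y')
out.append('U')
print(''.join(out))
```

Execution trace: 'K' (try body, no exception) → 'Y' (finally) → 'U' (after the try/except). Output: KYU

Answer: KYU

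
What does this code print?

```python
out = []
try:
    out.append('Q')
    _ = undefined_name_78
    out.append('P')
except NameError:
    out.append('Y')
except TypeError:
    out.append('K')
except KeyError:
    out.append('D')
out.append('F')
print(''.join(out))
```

Execution trace: 'Q' (try body) → 'Y' (except NameError) → 'F' (after the try/except). Output: QYF

Answer: QYF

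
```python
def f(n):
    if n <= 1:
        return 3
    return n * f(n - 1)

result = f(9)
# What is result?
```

f(9) = 9 * 8 * 7 * 6 * 5 * 4 * 3 * 2 * 3 = 1088640

Answer: 1088640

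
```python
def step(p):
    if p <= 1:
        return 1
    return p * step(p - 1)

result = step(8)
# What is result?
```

step(8) = 8 * 7 * 6 * 5 * 4 * 3 * 2 * 1 = 40320

Answer: 40320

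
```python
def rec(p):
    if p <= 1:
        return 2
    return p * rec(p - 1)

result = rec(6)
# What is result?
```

rec(6) = 6 * 5 * 4 * 3 * 2 * 2 = 1440

Answer: 1440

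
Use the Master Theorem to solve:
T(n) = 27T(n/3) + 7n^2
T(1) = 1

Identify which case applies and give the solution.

a=27, b=3, f(n)=7n^2. log_3(27) = 3. Since c=2 < 3, Case 1 applies: T(n) = Θ(n^log_b(a)) = O(n^3).

Answer: O(n^3) - Case 1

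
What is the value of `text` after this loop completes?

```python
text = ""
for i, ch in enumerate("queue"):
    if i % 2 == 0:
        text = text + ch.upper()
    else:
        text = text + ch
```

Uppercase even positions in 'queue'
`text` takes the values: "" → "Q" → "Qu" → "QuE" → "QuEu" → "QuEuE"

Answer: "QuEuE"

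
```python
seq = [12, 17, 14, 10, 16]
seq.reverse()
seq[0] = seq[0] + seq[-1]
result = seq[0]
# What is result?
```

Trace:
`seq = [12, 17, 14, 10, 16]` → seq = [12, 17, 14, 10, 16]
`seq.reverse()` → seq = [16, 10, 14, 17, 12]
`seq[0] = seq[0] + seq[-1]` → seq = [28, 10, 14, 17, 12]
`result = seq[0]` → result = 28
So result = 28

Answer: 28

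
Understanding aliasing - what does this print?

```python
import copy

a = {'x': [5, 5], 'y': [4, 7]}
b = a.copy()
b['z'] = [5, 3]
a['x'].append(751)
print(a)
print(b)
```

Key concept: shallow copy of dict with mutable values.
Step by step:
`a = {'x': [5, 5], 'y': [4, 7]}` → a = {'x': [5, 5], 'y': [4, 7]}
`b = a.copy()` → b = {'x': [5, 5], 'y': [4, 7]}
`b['z'] = [5, 3]` → b = {'x': [5, 5], 'y': [4, 7], 'z': [5, 3]}
`a['x'].append(751)` → a = {'x': [5, 5, 751], 'y': [4, 7]}; b = {'x': [5, 5, 751], 'y': [4, 7], 'z': [5, 3]}
`print(a)` → prints {'x': [5, 5, 751], 'y': [4, 7]}
`print(b)` → prints {'x': [5, 5, 751], 'y': [4, 7], 'z': [5, 3]}

Answer:
{'x': [5, 5, 751], 'y': [4, 7]}
{'x': [5, 5, 751], 'y': [4, 7], 'z': [5, 3]}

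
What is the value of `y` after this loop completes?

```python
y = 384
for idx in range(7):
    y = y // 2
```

Halve 7 times: 384 // 2^7 = 3
`y` takes the values: 384 → 192 → 96 → 48 → 24 → 12 → 6 → 3

Answer: 3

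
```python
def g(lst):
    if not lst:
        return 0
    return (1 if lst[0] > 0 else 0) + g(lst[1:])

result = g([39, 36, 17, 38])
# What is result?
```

Count of positive elements in [39, 36, 17, 38] = 4

Answer: 4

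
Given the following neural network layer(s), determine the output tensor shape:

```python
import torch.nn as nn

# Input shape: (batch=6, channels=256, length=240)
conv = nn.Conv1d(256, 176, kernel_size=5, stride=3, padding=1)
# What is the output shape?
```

Input: (6, 256, 240) -> Output: (6, 176, 80)

Answer: (6, 176, 80)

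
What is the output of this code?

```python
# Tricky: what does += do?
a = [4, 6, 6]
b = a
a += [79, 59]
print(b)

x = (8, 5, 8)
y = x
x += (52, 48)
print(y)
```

Key concept: += behavior differs for mutable vs immutable.
Step by step:
`a = [4, 6, 6]` → a = [4, 6, 6]
`b = a` → b = [4, 6, 6] (same object as a)
`a += [79, 59]` → a = [4, 6, 6, 79, 59] (same object as b); b = [4, 6, 6, 79, 59] (same object as a)
`print(b)` → prints [4, 6, 6, 79, 59]
`x = (8, 5, 8)` → x = (8, 5, 8)
`y = x` → y = (8, 5, 8)
`x += (52, 48)` → x = (8, 5, 8, 52, 48)
`print(y)` → prints (8, 5, 8)

Answer:
[4, 6, 6, 79, 59]
(8, 5, 8)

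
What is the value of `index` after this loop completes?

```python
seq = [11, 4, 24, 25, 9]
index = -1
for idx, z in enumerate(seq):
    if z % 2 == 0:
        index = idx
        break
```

First even number index in [11, 4, 24, 25, 9]
`index` takes the values: -1 → 1

Answer: 1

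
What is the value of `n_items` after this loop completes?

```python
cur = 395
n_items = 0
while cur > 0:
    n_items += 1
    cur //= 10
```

Count digits by repeated division by 10
`n_items` takes the values: 0 → 1 → 2 → 3

Answer: 3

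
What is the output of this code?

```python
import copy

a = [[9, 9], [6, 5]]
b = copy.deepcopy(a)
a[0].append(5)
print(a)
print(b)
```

Key concept: deep copy is fully independent.
Step by step:
`a = [[9, 9], [6, 5]]` → a = [[9, 9], [6, 5]]
`b = copy.deepcopy(a)` → b = [[9, 9], [6, 5]]
`a[0].append(5)` → a = [[9, 9, 5], [6, 5]]
`print(a)` → prints [[9, 9, 5], [6, 5]]
`print(b)` → prints [[9, 9], [6, 5]]

Answer:
[[9, 9, 5], [6, 5]]
[[9, 9], [6, 5]]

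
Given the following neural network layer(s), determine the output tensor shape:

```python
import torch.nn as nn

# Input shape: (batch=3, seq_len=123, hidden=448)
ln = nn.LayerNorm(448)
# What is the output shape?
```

Input: (3, 123, 448) -> Output: (3, 123, 448)

Answer: (3, 123, 448)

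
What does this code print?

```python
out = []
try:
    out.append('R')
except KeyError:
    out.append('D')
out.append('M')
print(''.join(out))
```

Execution trace: 'R' (try body, no exception) → 'M' (after the try/except). Output: RM

Answer: RM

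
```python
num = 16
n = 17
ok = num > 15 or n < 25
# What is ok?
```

Trace:
`num = 16` → num = 16
`n = 17` → n = 17
`ok = num > 15 or n < 25` → ok = True
So ok = True

Answer: True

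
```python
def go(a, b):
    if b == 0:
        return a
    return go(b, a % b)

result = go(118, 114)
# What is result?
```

go(118, 114) -> go(114, 4) -> go(4, 2) -> go(2, 0) -> 2

Answer: 2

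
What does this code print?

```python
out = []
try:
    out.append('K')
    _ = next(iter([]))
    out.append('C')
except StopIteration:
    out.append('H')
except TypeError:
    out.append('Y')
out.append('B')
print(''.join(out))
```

Execution trace: 'K' (try body) → 'H' (except StopIteration) → 'B' (after the try/except). Output: KHB

Answer: KHB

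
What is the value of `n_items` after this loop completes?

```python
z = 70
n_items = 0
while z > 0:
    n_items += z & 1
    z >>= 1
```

Count set bits in 70 (binary: 0b1000110)
`n_items` takes the values: 0 → 1 → 2 → 3

Answer: 3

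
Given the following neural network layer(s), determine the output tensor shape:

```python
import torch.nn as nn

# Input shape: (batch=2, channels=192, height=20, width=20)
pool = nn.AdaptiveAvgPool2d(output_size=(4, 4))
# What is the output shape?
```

Input: (2, 192, 20, 20) -> Output: (2, 192, 4, 4)

Answer: (2, 192, 4, 4)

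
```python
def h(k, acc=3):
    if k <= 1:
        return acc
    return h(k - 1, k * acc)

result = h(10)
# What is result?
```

Accumulator trace (n, acc): (10, 3) -> (9, 30) -> (8, 270) -> (7, 2160) -> (6, 15120) -> (5, 90720) -> (4, 453600) -> (3, 1814400) -> (2, 5443200) -> (1, 10886400) -> return 10886400

Answer: 10886400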